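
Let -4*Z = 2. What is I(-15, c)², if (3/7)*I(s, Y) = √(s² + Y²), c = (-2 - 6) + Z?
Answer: 58261/36 ≈ 1618.4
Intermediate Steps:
Z = -½ (Z = -¼*2 = -½ ≈ -0.50000)
c = -17/2 (c = (-2 - 6) - ½ = -8 - ½ = -17/2 ≈ -8.5000)
I(s, Y) = 7*√(Y² + s²)/3 (I(s, Y) = 7*√(s² + Y²)/3 = 7*√(Y² + s²)/3)
I(-15, c)² = (7*√((-17/2)² + (-15)²)/3)² = (7*√(289/4 + 225)/3)² = (7*√(1189/4)/3)² = (7*(√1189/2)/3)² = (7*√1189/6)² = 58261/36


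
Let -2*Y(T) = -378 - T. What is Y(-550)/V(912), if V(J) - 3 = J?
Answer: -86/915 ≈ -0.093989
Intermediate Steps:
Y(T) = 189 + T/2 (Y(T) = -(-378 - T)/2 = 189 + T/2)
V(J) = 3 + J
Y(-550)/V(912) = (189 + (½)*(-550))/(3 + 912) = (189 - 275)/915 = -86*1/915 = -86/915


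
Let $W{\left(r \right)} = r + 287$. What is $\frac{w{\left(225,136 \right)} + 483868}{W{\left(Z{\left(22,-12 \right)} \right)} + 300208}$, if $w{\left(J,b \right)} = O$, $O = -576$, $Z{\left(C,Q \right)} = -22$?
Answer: $\frac{483292}{300473} \approx 1.6084$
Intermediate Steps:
$W{\left(r \right)} = 287 + r$
$w{\left(J,b \right)} = -576$
$\frac{w{\left(225,136 \right)} + 483868}{W{\left(Z{\left(22,-12 \right)} \right)} + 300208} = \frac{-576 + 483868}{\left(287 - 22\right) + 300208} = \frac{483292}{265 + 300208} = \frac{483292}{300473}$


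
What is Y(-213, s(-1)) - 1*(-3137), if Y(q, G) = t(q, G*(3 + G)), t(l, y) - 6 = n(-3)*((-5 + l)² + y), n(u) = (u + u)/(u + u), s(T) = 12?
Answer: 50847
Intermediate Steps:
n(u) = 1 (n(u) = (2*u)/((2*u)) = (2*u)*(1/(2*u)) = 1)
t(l, y) = 6 + y + (-5 + l)² (t(l, y) = 6 + 1*((-5 + l)² + y) = 6 + 1*(y + (-5 + l)²) = 6 + (y + (-5 + l)²) = 6 + y + (-5 + l)²)
Y(q, G) = 6 + (-5 + q)² + G*(3 + G) (Y(q, G) = 6 + G*(3 + G) + (-5 + q)² = 6 + (-5 + q)² + G*(3 + G))
Y(-213, s(-1)) - 1*(-3137) = (6 + (-5 - 213)² + 12*(3 + 12)) - 1*(-3137) = (6 + (-218)² + 12*15) + 3137 = (6 + 47524 + 180) + 3137 = 47710 + 3137 = 50847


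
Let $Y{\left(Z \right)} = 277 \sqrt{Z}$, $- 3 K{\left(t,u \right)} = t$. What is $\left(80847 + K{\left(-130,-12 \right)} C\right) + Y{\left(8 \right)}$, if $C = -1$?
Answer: $\frac{242411}{3} + 554 \sqrt{2} \approx 81587.0$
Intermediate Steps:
$K{\left(t,u \right)} = - \frac{t}{3}$
$\left(80847 + K{\left(-130,-12 \right)} C\right) + Y{\left(8 \right)} = \left(80847 + \left(- \frac{1}{3}\right) \left(-130\right) \left(-1\right)\right) + 277 \sqrt{8} = \left(80847 + \frac{130}{3} \left(-1\right)\right) + 277 \cdot 2 \sqrt{2} = \left(80847 - \frac{130}{3}\right) + 554 \sqrt{2} = \frac{242411}{3} + 554 \sqrt{2}$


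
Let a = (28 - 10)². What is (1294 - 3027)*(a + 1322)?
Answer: -2852518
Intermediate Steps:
a = 324 (a = 18² = 324)
(1294 - 3027)*(a + 1322) = (1294 - 3027)*(324 + 1322) = -1733*1646 = -2852518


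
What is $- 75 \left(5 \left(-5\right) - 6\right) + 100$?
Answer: $2425$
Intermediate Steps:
$- 75 \left(5 \left(-5\right) - 6\right) + 100 = - 75 \left(-25 - 6\right) + 100 = \left(-75\right) \left(-31\right) + 100 = 2325 + 100 = 2425$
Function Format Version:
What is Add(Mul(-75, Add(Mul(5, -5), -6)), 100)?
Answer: 2425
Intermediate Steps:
Add(Mul(-75, Add(Mul(5, -5), -6)), 100) = Add(Mul(-75, Add(-25, -6)), 100) = Add(Mul(-75, -31), 100) = Add(2325, 100) = 2425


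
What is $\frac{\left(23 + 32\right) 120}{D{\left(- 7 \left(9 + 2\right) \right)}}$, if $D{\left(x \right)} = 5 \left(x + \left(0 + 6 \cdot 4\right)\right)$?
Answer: $- \frac{1320}{53} \approx -24.906$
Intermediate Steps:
$D{\left(x \right)} = 120 + 5 x$ ($D{\left(x \right)} = 5 \left(x + \left(0 + 24\right)\right) = 5 \left(x + 24\right) = 5 \left(24 + x\right) = 120 + 5 x$)
$\frac{\left(23 + 32\right) 120}{D{\left(- 7 \left(9 + 2\right) \right)}} = \frac{\left(23 + 32\right) 120}{120 + 5 \left(- 7 \left(9 + 2\right)\right)} = \frac{55 \cdot 120}{120 + 5 \left(\left(-7\right) 11\right)} = \frac{6600}{120 + 5 \left(-77\right)} = \frac{6600}{120 - 385} = \frac{6600}{-265} = 6600 \left(- \frac{1}{265}\right) = - \frac{1320}{53}$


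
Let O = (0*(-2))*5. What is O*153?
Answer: 0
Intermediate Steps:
O = 0 (O = 0*5 = 0)
O*153 = 0*153 = 0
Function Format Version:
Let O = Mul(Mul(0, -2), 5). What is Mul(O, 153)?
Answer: 0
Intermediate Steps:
O = 0 (O = Mul(0, 5) = 0)
Mul(O, 153) = Mul(0, 153) = 0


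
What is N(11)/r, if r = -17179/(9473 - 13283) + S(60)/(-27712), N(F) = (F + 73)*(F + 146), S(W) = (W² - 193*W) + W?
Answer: 43513278480/15819989 ≈ 2750.5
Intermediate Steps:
S(W) = W² - 192*W
N(F) = (73 + F)*(146 + F)
r = 15819989/3299460 (r = -17179/(9473 - 13283) + (60*(-192 + 60))/(-27712) = -17179/(-3810) + (60*(-132))*(-1/27712) = -17179*(-1/3810) - 7920*(-1/27712) = 17179/3810 + 495/1732 = 15819989/3299460 ≈ 4.7947)
N(11)/r = (10658 + 11² + 219*11)/(15819989/3299460) = (10658 + 121 + 2409)*(3299460/15819989) = 13188*(3299460/15819989) = 43513278480/15819989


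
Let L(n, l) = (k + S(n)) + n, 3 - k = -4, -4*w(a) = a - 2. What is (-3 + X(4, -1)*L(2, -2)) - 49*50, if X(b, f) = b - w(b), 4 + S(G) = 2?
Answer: -4843/2 ≈ -2421.5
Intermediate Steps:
S(G) = -2 (S(G) = -4 + 2 = -2)
w(a) = 1/2 - a/4 (w(a) = -(a - 2)/4 = -(-2 + a)/4 = 1/2 - a/4)
k = 7 (k = 3 - 1*(-4) = 3 + 4 = 7)
X(b, f) = -1/2 + 5*b/4 (X(b, f) = b - (1/2 - b/4) = b + (-1/2 + b/4) = -1/2 + 5*b/4)
L(n, l) = 5 + n (L(n, l) = (7 - 2) + n = 5 + n)
(-3 + X(4, -1)*L(2, -2)) - 49*50 = (-3 + (-1/2 + (5/4)*4)*(5 + 2)) - 49*50 = (-3 + (-1/2 + 5)*7) - 2450 = (-3 + (9/2)*7) - 2450 = (-3 + 63/2) - 2450 = 57/2 - 2450 = -4843/2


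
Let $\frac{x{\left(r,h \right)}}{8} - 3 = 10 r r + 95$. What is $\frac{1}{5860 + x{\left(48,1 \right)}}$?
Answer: $\frac{1}{190964} \approx 5.2366 \cdot 10^{-6}$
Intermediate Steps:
$x{\left(r,h \right)} = 784 + 80 r^{2}$ ($x{\left(r,h \right)} = 24 + 8 \left(10 r r + 95\right) = 24 + 8 \left(10 r^{2} + 95\right) = 24 + 8 \left(95 + 10 r^{2}\right) = 24 + \left(760 + 80 r^{2}\right) = 784 + 80 r^{2}$)
$\frac{1}{5860 + x{\left(48,1 \right)}} = \frac{1}{5860 + \left(784 + 80 \cdot 48^{2}\right)} = \frac{1}{5860 + \left(784 + 80 \cdot 2304\right)} = \frac{1}{5860 + \left(784 + 184320\right)} = \frac{1}{5860 + 185104} = \frac{1}{190964}$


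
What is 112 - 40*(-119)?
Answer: 4872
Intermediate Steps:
112 - 40*(-119) = 112 + 4760 = 4872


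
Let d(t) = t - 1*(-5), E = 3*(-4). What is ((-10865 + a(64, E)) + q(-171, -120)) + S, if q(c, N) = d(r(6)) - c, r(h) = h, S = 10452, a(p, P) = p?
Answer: -167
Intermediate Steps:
E = -12
d(t) = 5 + t (d(t) = t + 5 = 5 + t)
q(c, N) = 11 - c (q(c, N) = (5 + 6) - c = 11 - c)
((-10865 + a(64, E)) + q(-171, -120)) + S = ((-10865 + 64) + (11 - 1*(-171))) + 10452 = (-10801 + (11 + 171)) + 10452 = (-10801 + 182) + 10452 = -10619 + 10452 = -167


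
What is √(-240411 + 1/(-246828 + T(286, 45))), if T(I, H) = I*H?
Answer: I*√13159219621702962/233958 ≈ 490.32*I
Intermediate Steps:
T(I, H) = H*I
√(-240411 + 1/(-246828 + T(286, 45))) = √(-240411 + 1/(-246828 + 45*286)) = √(-240411 + 1/(-246828 + 12870)) = √(-240411 + 1/(-233958)) = √(-240411 - 1/233958) = √(-56246076739/233958) = I*√13159219621702962/233958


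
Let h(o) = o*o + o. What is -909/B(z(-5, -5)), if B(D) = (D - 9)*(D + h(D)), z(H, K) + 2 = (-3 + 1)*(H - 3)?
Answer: -909/1120 ≈ -0.81161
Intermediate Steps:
h(o) = o + o**2 (h(o) = o**2 + o = o + o**2)
z(H, K) = 4 - 2*H (z(H, K) = -2 + (-3 + 1)*(H - 3) = -2 - 2*(-3 + H) = -2 + (6 - 2*H) = 4 - 2*H)
B(D) = (-9 + D)*(D + D*(1 + D)) (B(D) = (D - 9)*(D + D*(1 + D)) = (-9 + D)*(D + D*(1 + D)))
-909/B(z(-5, -5)) = -909*1/((4 - 2*(-5))*(-18 + (4 - 2*(-5))**2 - 7*(4 - 2*(-5)))) = -909*1/((4 + 10)*(-18 + (4 + 10)**2 - 7*(4 + 10))) = -909*1/(14*(-18 + 14**2 - 7*14)) = -909*1/(14*(-18 + 196 - 98)) = -909/(14*80) = -909/1120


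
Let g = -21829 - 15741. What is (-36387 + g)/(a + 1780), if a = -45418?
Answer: 73957/43638 ≈ 1.6948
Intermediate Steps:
g = -37570
(-36387 + g)/(a + 1780) = (-36387 - 37570)/(-45418 + 1780) = -73957/(-43638) = -73957*(-1/43638) = 73957/43638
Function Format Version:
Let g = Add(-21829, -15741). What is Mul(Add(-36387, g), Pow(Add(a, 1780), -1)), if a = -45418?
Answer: Rational(73957, 43638) ≈ 1.6948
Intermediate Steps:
g = -37570
Mul(Add(-36387, g), Pow(Add(a, 1780), -1)) = Mul(Add(-36387, -37570), Pow(Add(-45418, 1780), -1)) = Mul(-73957, Pow(-43638, -1)) = Mul(-73957, Rational(-1, 43638)) = Rational(73957, 43638)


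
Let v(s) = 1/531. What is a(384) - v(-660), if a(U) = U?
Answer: 203903/531 ≈ 384.00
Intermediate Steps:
v(s) = 1/531
a(384) - v(-660) = 384 - 1*1/531 = 384 - 1/531 = 203903/531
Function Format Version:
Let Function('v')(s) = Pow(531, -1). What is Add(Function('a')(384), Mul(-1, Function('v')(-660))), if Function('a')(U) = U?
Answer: Rational(203903, 531) ≈ 384.00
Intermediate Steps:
Function('v')(s) = Rational(1, 531)
Add(Function('a')(384), Mul(-1, Function('v')(-660))) = Add(384, Mul(-1, Rational(1, 531))) = Add(384, Rational(-1, 531)) = Rational(203903, 531)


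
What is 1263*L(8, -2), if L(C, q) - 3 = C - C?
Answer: 3789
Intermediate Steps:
L(C, q) = 3 (L(C, q) = 3 + (C - C) = 3 + 0 = 3)
1263*L(8, -2) = 1263*3 = 3789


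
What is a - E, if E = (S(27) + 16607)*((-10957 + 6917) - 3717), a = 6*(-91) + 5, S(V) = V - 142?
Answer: 127927903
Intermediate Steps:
S(V) = -142 + V
a = -541 (a = -546 + 5 = -541)
E = -127928444 (E = ((-142 + 27) + 16607)*((-10957 + 6917) - 3717) = (-115 + 16607)*(-4040 - 3717) = 16492*(-7757) = -127928444)
a - E = -541 - 1*(-127928444) = -541 + 127928444 = 127927903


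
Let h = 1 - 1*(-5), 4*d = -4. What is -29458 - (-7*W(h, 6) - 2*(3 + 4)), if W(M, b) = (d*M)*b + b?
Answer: -29654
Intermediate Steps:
d = -1 (d = (¼)*(-4) = -1)
h = 6 (h = 1 + 5 = 6)
W(M, b) = b - M*b (W(M, b) = (-M)*b + b = -M*b + b = b - M*b)
-29458 - (-7*W(h, 6) - 2*(3 + 4)) = -29458 - (-42*(1 - 1*6) - 2*(3 + 4)) = -29458 - (-42*(1 - 6) - 2*7) = -29458 - (-42*(-5) - 14) = -29458 - (-7*(-30) - 14) = -29458 - (210 - 14) = -29458 - 1*196 = -29458 - 196 = -29654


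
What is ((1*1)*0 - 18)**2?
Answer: 324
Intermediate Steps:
((1*1)*0 - 18)**2 = (1*0 - 18)**2 = (0 - 18)**2 = (-18)**2 = 324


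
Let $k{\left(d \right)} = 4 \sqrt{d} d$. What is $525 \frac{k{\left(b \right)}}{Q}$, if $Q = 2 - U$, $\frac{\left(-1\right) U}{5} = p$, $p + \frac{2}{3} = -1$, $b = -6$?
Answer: $\frac{37800 i \sqrt{6}}{19} \approx 4873.2 i$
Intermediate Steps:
$p = - \frac{5}{3}$ ($p = - \frac{2}{3} - 1 = - \frac{5}{3} \approx -1.6667$)
$U = \frac{25}{3}$ ($U = \left(-5\right) \left(- \frac{5}{3}\right) = \frac{25}{3} \approx 8.3333$)
$Q = - \frac{19}{3}$ ($Q = 2 - \frac{25}{3} = - \frac{19}{3} \approx -6.3333$)
$k{\left(d \right)} = 4 d^{\frac{3}{2}}$
$525 \frac{k{\left(b \right)}}{Q} = 525 \frac{4 \left(-6\right)^{\frac{3}{2}}}{- \frac{19}{3}} = 525 \cdot 4 \left(- 6 i \sqrt{6}\right) \left(- \frac{3}{19}\right) = 525 - 24 i \sqrt{6} \left(- \frac{3}{19}\right) = 525 \frac{72 i \sqrt{6}}{19} = \frac{37800 i \sqrt{6}}{19}$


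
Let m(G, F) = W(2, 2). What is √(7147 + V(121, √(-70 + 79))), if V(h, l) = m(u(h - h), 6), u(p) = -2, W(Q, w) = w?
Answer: √7149 ≈ 84.552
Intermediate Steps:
m(G, F) = 2
V(h, l) = 2
√(7147 + V(121, √(-70 + 79))) = √(7147 + 2) = √7149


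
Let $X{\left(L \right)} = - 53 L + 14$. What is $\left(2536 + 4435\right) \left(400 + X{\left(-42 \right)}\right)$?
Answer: $18403440$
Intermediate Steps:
$X{\left(L \right)} = 14 - 53 L$
$\left(2536 + 4435\right) \left(400 + X{\left(-42 \right)}\right) = \left(2536 + 4435\right) \left(400 + \left(14 - -2226\right)\right) = 6971 \left(400 + \left(14 + 2226\right)\right) = 6971 \left(400 + 2240\right) = 6971 \cdot 2640 = 18403440$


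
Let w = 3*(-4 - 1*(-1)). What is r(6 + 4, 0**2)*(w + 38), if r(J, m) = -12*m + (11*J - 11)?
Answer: 2871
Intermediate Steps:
r(J, m) = -11 - 12*m + 11*J (r(J, m) = -12*m + (-11 + 11*J) = -11 - 12*m + 11*J)
w = -9 (w = 3*(-4 + 1) = 3*(-3) = -9)
r(6 + 4, 0**2)*(w + 38) = (-11 - 12*0**2 + 11*(6 + 4))*(-9 + 38) = (-11 - 12*0 + 11*10)*29 = (-11 + 0 + 110)*29 = 99*29 = 2871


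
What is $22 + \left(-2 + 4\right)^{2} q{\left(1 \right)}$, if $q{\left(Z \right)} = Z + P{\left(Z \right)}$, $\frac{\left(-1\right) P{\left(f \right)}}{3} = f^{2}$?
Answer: $14$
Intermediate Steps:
$P{\left(f \right)} = - 3 f^{2}$
$q{\left(Z \right)} = Z - 3 Z^{2}$
$22 + \left(-2 + 4\right)^{2} q{\left(1 \right)} = 22 + \left(-2 + 4\right)^{2} \cdot 1 \left(1 - 3\right) = 22 + 2^{2} \cdot 1 \left(1 - 3\right) = 22 + 4 \cdot 1 \left(-2\right) = 22 + 4 \left(-2\right) = 22 - 8 = 14$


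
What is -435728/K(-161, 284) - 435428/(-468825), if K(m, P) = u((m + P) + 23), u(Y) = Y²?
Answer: -6964235584/356909775 ≈ -19.513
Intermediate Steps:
K(m, P) = (23 + P + m)² (K(m, P) = ((m + P) + 23)² = ((P + m) + 23)² = (23 + P + m)²)
-435728/K(-161, 284) - 435428/(-468825) = -435728/(23 + 284 - 161)² - 435428/(-468825) = -435728/(146²) - 435428*(-1/468825) = -435728/21316 + 62204/66975 = -435728*1/21316 + 62204/66975 = -108932/5329 + 62204/66975 = -6964235584/356909775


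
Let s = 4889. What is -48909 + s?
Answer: -44020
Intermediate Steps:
-48909 + s = -48909 + 4889 = -44020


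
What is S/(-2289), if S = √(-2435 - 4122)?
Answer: -I*√6557/2289 ≈ -0.035376*I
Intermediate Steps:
S = I*√6557 (S = √(-6557) = I*√6557 ≈ 80.975*I)
S/(-2289) = (I*√6557)/(-2289) = (I*√6557)*(-1/2289) = -I*√6557/2289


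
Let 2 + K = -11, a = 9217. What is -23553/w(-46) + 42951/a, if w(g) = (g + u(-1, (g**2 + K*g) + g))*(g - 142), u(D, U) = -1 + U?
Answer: 21381107349/4541658316 ≈ 4.7078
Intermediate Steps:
K = -13 (K = -2 - 11 = -13)
w(g) = (-142 + g)*(-1 + g**2 - 11*g) (w(g) = (g + (-1 + ((g**2 - 13*g) + g)))*(g - 142) = (g + (-1 + (g**2 - 12*g)))*(-142 + g) = (g + (-1 + g**2 - 12*g))*(-142 + g) = (-1 + g**2 - 11*g)*(-142 + g) = (-142 + g)*(-1 + g**2 - 11*g))
-23553/w(-46) + 42951/a = -23553/(142 + (-46)**3 - 153*(-46)**2 + 1561*(-46)) + 42951/9217 = -23553/(142 - 97336 - 153*2116 - 71806) + 42951*(1/9217) = -23553/(142 - 97336 - 323748 - 71806) + 42951/9217 = -23553/(-492748) + 42951/9217 = -23553*(-1/492748) + 42951/9217 = 23553/492748 + 42951/9217 = 21381107349/4541658316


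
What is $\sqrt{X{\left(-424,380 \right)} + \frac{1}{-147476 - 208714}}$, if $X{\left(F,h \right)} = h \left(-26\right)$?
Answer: $\frac{i \sqrt{1253488603424190}}{356190} \approx 99.398 i$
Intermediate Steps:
$X{\left(F,h \right)} = - 26 h$
$\sqrt{X{\left(-424,380 \right)} + \frac{1}{-147476 - 208714}} = \sqrt{\left(-26\right) 380 + \frac{1}{-147476 - 208714}} = \sqrt{-9880 + \frac{1}{-356190}} = \sqrt{-9880 - \frac{1}{356190}} = \sqrt{- \frac{3519157201}{356190}} = \frac{i \sqrt{1253488603424190}}{356190}$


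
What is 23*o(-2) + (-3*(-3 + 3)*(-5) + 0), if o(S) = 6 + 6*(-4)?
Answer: -414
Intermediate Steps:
o(S) = -18 (o(S) = 6 - 24 = -18)
23*o(-2) + (-3*(-3 + 3)*(-5) + 0) = 23*(-18) + (-3*(-3 + 3)*(-5) + 0) = -414 + (-3*0*(-5) + 0) = -414 + (0*(-5) + 0) = -414 + (0 + 0) = -414 + 0 = -414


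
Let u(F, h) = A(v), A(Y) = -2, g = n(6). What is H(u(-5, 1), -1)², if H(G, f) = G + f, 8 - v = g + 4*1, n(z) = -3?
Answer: 9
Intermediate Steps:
g = -3
v = 7 (v = 8 - (-3 + 4*1) = 8 - (-3 + 4) = 8 - 1*1 = 8 - 1 = 7)
u(F, h) = -2
H(u(-5, 1), -1)² = (-2 - 1)² = (-3)² = 9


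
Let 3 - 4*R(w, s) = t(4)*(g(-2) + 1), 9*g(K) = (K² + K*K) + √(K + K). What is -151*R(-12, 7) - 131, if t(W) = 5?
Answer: 2021/18 + 755*I/18 ≈ 112.28 + 41.944*I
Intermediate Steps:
g(K) = 2*K²/9 + √2*√K/9 (g(K) = ((K² + K*K) + √(K + K))/9 = ((K² + K²) + √(2*K))/9 = (2*K² + √2*√K)/9 = 2*K²/9 + √2*√K/9)
R(w, s) = -29/18 - 5*I/18 (R(w, s) = ¾ - 5*(((2/9)*(-2)² + √2*√(-2)/9) + 1)/4 = ¾ - 5*(((2/9)*4 + √2*(I*√2)/9) + 1)/4 = ¾ - 5*((8/9 + 2*I/9) + 1)/4 = ¾ - 5*(17/9 + 2*I/9)/4 = ¾ - (85/9 + 10*I/9)/4 = ¾ + (-85/36 - 5*I/18) = -29/18 - 5*I/18)
-151*R(-12, 7) - 131 = -151*(-29/18 - 5*I/18) - 131 = (4379/18 + 755*I/18) - 131 = 2021/18 + 755*I/18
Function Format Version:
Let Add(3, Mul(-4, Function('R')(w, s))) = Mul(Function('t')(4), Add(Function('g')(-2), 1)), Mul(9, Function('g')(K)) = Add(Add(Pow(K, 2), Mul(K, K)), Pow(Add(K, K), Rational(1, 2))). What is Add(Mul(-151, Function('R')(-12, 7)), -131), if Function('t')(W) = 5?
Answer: Add(Rational(2021, 18), Mul(Rational(755, 18), I)) ≈ Add(112.28, Mul(41.944, I))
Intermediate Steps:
Function('g')(K) = Add(Mul(Rational(2, 9), Pow(K, 2)), Mul(Rational(1, 9), Pow(2, Rational(1, 2)), Pow(K, Rational(1, 2)))) (Function('g')(K) = Mul(Rational(1, 9), Add(Add(Pow(K, 2), Mul(K, K)), Pow(Add(K, K), Rational(1, 2)))) = Mul(Rational(1, 9), Add(Add(Pow(K, 2), Pow(K, 2)), Pow(Mul(2, K), Rational(1, 2)))) = Mul(Rational(1, 9), Add(Mul(2, Pow(K, 2)), Mul(Pow(2, Rational(1, 2)), Pow(K, Rational(1, 2))))) = Add(Mul(Rational(2, 9), Pow(K, 2)), Mul(Rational(1, 9), Pow(2, Rational(1, 2)), Pow(K, Rational(1, 2)))))
Function('R')(w, s) = Add(Rational(-29, 18), Mul(Rational(-5, 18), I)) (Function('R')(w, s) = Add(Rational(3, 4), Mul(Rational(-1, 4), Mul(5, Add(Add(Mul(Rational(2, 9), Pow(-2, 2)), Mul(Rational(1, 9), Pow(2, Rational(1, 2)), Pow(-2, Rational(1, 2)))), 1)))) = Add(Rational(3, 4), Mul(Rational(-1, 4), Mul(5, Add(Add(Mul(Rational(2, 9), 4), Mul(Rational(1, 9), Pow(2, Rational(1, 2)), Mul(I, Pow(2, Rational(1, 2))))), 1)))) = Add(Rational(3, 4), Mul(Rational(-1, 4), Mul(5, Add(Add(Rational(8, 9), Mul(Rational(2, 9), I)), 1)))) = Add(Rational(3, 4), Mul(Rational(-1, 4), Mul(5, Add(Rational(17, 9), Mul(Rational(2, 9), I))))) = Add(Rational(3, 4), Mul(Rational(-1, 4), Add(Rational(85, 9), Mul(Rational(10, 9), I)))) = Add(Rational(3, 4), Add(Rational(-85, 36), Mul(Rational(-5, 18), I))) = Add(Rational(-29, 18), Mul(Rational(-5, 18), I)))
Add(Mul(-151, Function('R')(-12, 7)), -131) = Add(Mul(-151, Add(Rational(-29, 18), Mul(Rational(-5, 18), I))), -131) = Add(Add(Rational(4379, 18), Mul(Rational(755, 18), I)), -131) = Add(Rational(2021, 18), Mul(Rational(755, 18), I))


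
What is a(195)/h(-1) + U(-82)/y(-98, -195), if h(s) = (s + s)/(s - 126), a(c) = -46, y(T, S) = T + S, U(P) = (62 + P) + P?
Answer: -855751/293 ≈ -2920.7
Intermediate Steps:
U(P) = 62 + 2*P
y(T, S) = S + T
h(s) = 2*s/(-126 + s) (h(s) = (2*s)/(-126 + s) = 2*s/(-126 + s))
a(195)/h(-1) + U(-82)/y(-98, -195) = -46/(2*(-1)/(-126 - 1)) + (62 + 2*(-82))/(-195 - 98) = -46/(2*(-1)/(-127)) + (62 - 164)/(-293) = -46/(2*(-1)*(-1/127)) - 102*(-1/293) = -46/2/127 + 102/293 = -46*127/2 + 102/293 = -2921 + 102/293 = -855751/293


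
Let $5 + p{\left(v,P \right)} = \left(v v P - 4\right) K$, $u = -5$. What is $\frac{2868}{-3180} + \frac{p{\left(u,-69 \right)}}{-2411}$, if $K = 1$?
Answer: $- \frac{116719}{638915} \approx -0.18268$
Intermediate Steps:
$p{\left(v,P \right)} = -9 + P v^{2}$ ($p{\left(v,P \right)} = -5 + \left(v v P - 4\right) 1 = -5 + \left(v^{2} P - 4\right) 1 = -5 + \left(P v^{2} - 4\right) 1 = -5 + \left(-4 + P v^{2}\right) 1 = -5 + \left(-4 + P v^{2}\right) = -9 + P v^{2}$)
$\frac{2868}{-3180} + \frac{p{\left(u,-69 \right)}}{-2411} = \frac{2868}{-3180} + \frac{-9 - 69 \left(-5\right)^{2}}{-2411} = 2868 \left(- \frac{1}{3180}\right) + \left(-9 - 1725\right) \left(- \frac{1}{2411}\right) = - \frac{239}{265} + \left(-9 - 1725\right) \left(- \frac{1}{2411}\right) = - \frac{239}{265} - - \frac{1734}{2411} = - \frac{239}{265} + \frac{1734}{2411} = - \frac{116719}{638915}$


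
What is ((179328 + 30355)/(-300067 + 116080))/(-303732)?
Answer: 209683/55882739484 ≈ 3.7522e-6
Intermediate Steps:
((179328 + 30355)/(-300067 + 116080))/(-303732) = (209683/(-183987))*(-1/303732) = (209683*(-1/183987))*(-1/303732) = -209683/183987*(-1/303732) = 209683/55882739484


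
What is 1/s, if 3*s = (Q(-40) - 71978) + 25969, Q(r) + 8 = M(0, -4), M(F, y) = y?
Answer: -3/46021 ≈ -6.5188e-5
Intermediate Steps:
Q(r) = -12 (Q(r) = -8 - 4 = -12)
s = -46021/3 (s = ((-12 - 71978) + 25969)/3 = (-71990 + 25969)/3 = (1/3)*(-46021) = -46021/3 ≈ -15340.)
1/s = 1/(-46021/3) = -3/46021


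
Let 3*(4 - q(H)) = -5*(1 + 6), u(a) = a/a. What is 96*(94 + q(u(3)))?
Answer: 10528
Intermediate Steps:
u(a) = 1
q(H) = 47/3 (q(H) = 4 - (-5)*(1 + 6)/3 = 4 - (-5)*7/3 = 4 - ⅓*(-35) = 4 + 35/3 = 47/3)
96*(94 + q(u(3))) = 96*(94 + 47/3) = 96*(329/3) = 10528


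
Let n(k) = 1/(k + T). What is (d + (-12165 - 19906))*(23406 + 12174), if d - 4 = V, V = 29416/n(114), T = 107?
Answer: 230162359020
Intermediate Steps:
n(k) = 1/(107 + k) (n(k) = 1/(k + 107) = 1/(107 + k))
V = 6500936 (V = 29416/(1/(107 + 114)) = 29416/(1/221) = 29416*221 = 6500936)
d = 6500940 (d = 4 + 6500936 = 6500940)
(d + (-12165 - 19906))*(23406 + 12174) = (6500940 + (-12165 - 19906))*(23406 + 12174) = (6500940 - 32071)*35580 = 6468869*35580 = 230162359020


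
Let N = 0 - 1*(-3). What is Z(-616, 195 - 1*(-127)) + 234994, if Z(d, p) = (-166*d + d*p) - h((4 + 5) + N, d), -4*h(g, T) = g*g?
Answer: 138934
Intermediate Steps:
N = 3 (N = 0 + 3 = 3)
h(g, T) = -g²/4 (h(g, T) = -g*g/4 = -g²/4)
Z(d, p) = 36 - 166*d + d*p (Z(d, p) = (-166*d + d*p) - (-1)*((4 + 5) + 3)²/4 = (-166*d + d*p) - (-1)*(9 + 3)²/4 = (-166*d + d*p) - (-1)*12²/4 = (-166*d + d*p) - (-1)*144/4 = (-166*d + d*p) - 1*(-36) = (-166*d + d*p) + 36 = 36 - 166*d + d*p)
Z(-616, 195 - 1*(-127)) + 234994 = (36 - 166*(-616) - 616*(195 - 1*(-127))) + 234994 = (36 + 102256 - 616*(195 + 127)) + 234994 = (36 + 102256 - 616*322) + 234994 = (36 + 102256 - 198352) + 234994 = -96060 + 234994 = 138934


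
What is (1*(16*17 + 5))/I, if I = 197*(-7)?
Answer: -277/1379 ≈ -0.20087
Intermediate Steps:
I = -1379
(1*(16*17 + 5))/I = (1*(16*17 + 5))/(-1379) = (1*(272 + 5))*(-1/1379) = (1*277)*(-1/1379) = 277*(-1/1379) = -277/1379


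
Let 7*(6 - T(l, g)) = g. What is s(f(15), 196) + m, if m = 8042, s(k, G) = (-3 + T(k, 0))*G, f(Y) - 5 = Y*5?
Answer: 8630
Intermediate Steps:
T(l, g) = 6 - g/7
f(Y) = 5 + 5*Y (f(Y) = 5 + Y*5 = 5 + 5*Y)
s(k, G) = 3*G (s(k, G) = (-3 + (6 - ⅐*0))*G = (-3 + (6 + 0))*G = (-3 + 6)*G = 3*G)
s(f(15), 196) + m = 3*196 + 8042 = 588 + 8042 = 8630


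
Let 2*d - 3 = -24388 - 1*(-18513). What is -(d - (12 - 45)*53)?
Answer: 1187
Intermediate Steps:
d = -2936 (d = 3/2 + (-24388 - 1*(-18513))/2 = 3/2 + (-24388 + 18513)/2 = 3/2 + (1/2)*(-5875) = 3/2 - 5875/2 = -2936)
-(d - (12 - 45)*53) = -(-2936 - (12 - 45)*53) = -(-2936 - (-33)*53) = -(-2936 - 1*(-1749)) = -(-2936 + 1749) = -1*(-1187) = 1187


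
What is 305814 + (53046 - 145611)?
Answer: 213249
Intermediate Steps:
305814 + (53046 - 145611) = 305814 - 92565 = 213249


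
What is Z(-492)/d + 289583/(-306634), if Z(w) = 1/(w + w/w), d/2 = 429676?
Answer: -61093590921345/64690855856744 ≈ -0.94439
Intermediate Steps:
d = 859352 (d = 2*429676 = 859352)
Z(w) = 1/(1 + w) (Z(w) = 1/(w + 1) = 1/(1 + w))
Z(-492)/d + 289583/(-306634) = 1/((1 - 492)*859352) + 289583/(-306634) = (1/859352)/(-491) + 289583*(-1/306634) = -1/491*1/859352 - 289583/306634 = -1/421941832 - 289583/306634 = -61093590921345/64690855856744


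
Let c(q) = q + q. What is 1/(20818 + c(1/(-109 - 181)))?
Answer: 145/3018609 ≈ 4.8035e-5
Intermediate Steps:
c(q) = 2*q
1/(20818 + c(1/(-109 - 181))) = 1/(20818 + 2/(-109 - 181)) = 1/(20818 + 2/(-290)) = 1/(20818 + 2*(-1/290)) = 1/(20818 - 1/145) = 1/(3018609/145) = 145/3018609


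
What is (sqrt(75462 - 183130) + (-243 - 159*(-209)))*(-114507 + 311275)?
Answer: 6490982784 + 393536*I*sqrt(26917) ≈ 6.491e+9 + 6.4565e+7*I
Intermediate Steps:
(sqrt(75462 - 183130) + (-243 - 159*(-209)))*(-114507 + 311275) = (sqrt(-107668) + (-243 + 33231))*196768 = (2*I*sqrt(26917) + 32988)*196768 = (32988 + 2*I*sqrt(26917))*196768 = 6490982784 + 393536*I*sqrt(26917)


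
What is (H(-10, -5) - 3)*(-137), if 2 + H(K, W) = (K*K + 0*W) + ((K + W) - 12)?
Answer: -9316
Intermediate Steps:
H(K, W) = -14 + K + W + K**2 (H(K, W) = -2 + ((K*K + 0*W) + ((K + W) - 12)) = -2 + ((K**2 + 0) + (-12 + K + W)) = -2 + (K**2 + (-12 + K + W)) = -2 + (-12 + K + W + K**2) = -14 + K + W + K**2)
(H(-10, -5) - 3)*(-137) = ((-14 - 10 - 5 + (-10)**2) - 3)*(-137) = ((-14 - 10 - 5 + 100) - 3)*(-137) = (71 - 3)*(-137) = 68*(-137) = -9316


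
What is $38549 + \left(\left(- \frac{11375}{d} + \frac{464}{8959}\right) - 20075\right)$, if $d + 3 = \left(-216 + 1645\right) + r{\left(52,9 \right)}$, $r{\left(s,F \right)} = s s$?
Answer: $\frac{19527153865}{1057162} \approx 18471.0$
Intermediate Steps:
$r{\left(s,F \right)} = s^{2}$
$d = 4130$ ($d = -3 + \left(\left(-216 + 1645\right) + 52^{2}\right) = -3 + \left(1429 + 2704\right) = -3 + 4133 = 4130$)
$38549 + \left(\left(- \frac{11375}{d} + \frac{464}{8959}\right) - 20075\right) = 38549 + \left(\left(- \frac{11375}{4130} + \frac{464}{8959}\right) - 20075\right) = 38549 + \left(\left(\left(-11375\right) \frac{1}{4130} + 464 \cdot \frac{1}{8959}\right) - 20075\right) = 38549 + \left(\left(- \frac{325}{118} + \frac{464}{8959}\right) - 20075\right) = 38549 - \frac{21225384073}{1057162} = \frac{19527153865}{1057162}$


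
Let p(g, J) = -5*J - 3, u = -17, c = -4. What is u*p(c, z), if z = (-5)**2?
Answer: 2176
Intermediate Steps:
z = 25
p(g, J) = -3 - 5*J
u*p(c, z) = -17*(-3 - 5*25) = -17*(-3 - 125) = -17*(-128) = 2176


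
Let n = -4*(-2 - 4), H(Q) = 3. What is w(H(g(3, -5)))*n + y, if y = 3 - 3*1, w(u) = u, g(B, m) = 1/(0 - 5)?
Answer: 72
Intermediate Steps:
g(B, m) = -1/5 (g(B, m) = 1/(-5) = -1/5)
y = 0 (y = 3 - 3 = 0)
n = 24 (n = -4*(-6) = 24)
w(H(g(3, -5)))*n + y = 3*24 + 0 = 72 + 0 = 72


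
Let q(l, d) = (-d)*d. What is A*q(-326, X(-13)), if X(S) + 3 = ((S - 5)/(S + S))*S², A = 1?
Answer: -12996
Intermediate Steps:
X(S) = -3 + S*(-5 + S)/2 (X(S) = -3 + ((S - 5)/(S + S))*S² = -3 + ((-5 + S)/((2*S)))*S² = -3 + ((-5 + S)*(1/(2*S)))*S² = -3 + ((-5 + S)/(2*S))*S² = -3 + S*(-5 + S)/2)
q(l, d) = -d²
A*q(-326, X(-13)) = 1*(-(-3 + (½)*(-13)² - 5/2*(-13))²) = 1*(-(-3 + (½)*169 + 65/2)²) = 1*(-(-3 + 169/2 + 65/2)²) = 1*(-1*114²) = 1*(-1*12996) = 1*(-12996) = -12996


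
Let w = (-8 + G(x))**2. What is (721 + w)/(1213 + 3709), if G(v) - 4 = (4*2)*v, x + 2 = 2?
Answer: 737/4922 ≈ 0.14974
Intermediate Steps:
x = 0 (x = -2 + 2 = 0)
G(v) = 4 + 8*v (G(v) = 4 + (4*2)*v = 4 + 8*v)
w = 16 (w = (-8 + (4 + 8*0))**2 = (-8 + (4 + 0))**2 = (-8 + 4)**2 = (-4)**2 = 16)
(721 + w)/(1213 + 3709) = (721 + 16)/(1213 + 3709) = 737/4922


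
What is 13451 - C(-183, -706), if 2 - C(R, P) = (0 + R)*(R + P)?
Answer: 176136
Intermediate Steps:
C(R, P) = 2 - R*(P + R) (C(R, P) = 2 - (0 + R)*(R + P) = 2 - R*(P + R))
13451 - C(-183, -706) = 13451 - (2 - 1*(-183)² - 1*(-706)*(-183)) = 13451 - (2 - 1*33489 - 129198) = 13451 - (2 - 33489 - 129198) = 13451 - 1*(-162685) = 13451 + 162685 = 176136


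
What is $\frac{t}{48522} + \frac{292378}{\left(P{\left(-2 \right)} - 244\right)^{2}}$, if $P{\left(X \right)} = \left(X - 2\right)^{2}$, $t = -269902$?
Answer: $\frac{13014979}{210197304} \approx 0.061918$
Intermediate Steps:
$P{\left(X \right)} = \left(-2 + X\right)^{2}$
$\frac{t}{48522} + \frac{292378}{\left(P{\left(-2 \right)} - 244\right)^{2}} = - \frac{269902}{48522} + \frac{292378}{\left(\left(-2 - 2\right)^{2} - 244\right)^{2}} = \left(-269902\right) \frac{1}{48522} + \frac{292378}{\left(\left(-4\right)^{2} - 244\right)^{2}} = - \frac{134951}{24261} + \frac{292378}{\left(16 - 244\right)^{2}} = - \frac{134951}{24261} + \frac{292378}{\left(-228\right)^{2}} = - \frac{134951}{24261} + \frac{292378}{51984} = - \frac{134951}{24261} + 292378 \cdot \frac{1}{51984} = - \frac{134951}{24261} + \frac{146189}{25992} = \frac{13014979}{210197304}$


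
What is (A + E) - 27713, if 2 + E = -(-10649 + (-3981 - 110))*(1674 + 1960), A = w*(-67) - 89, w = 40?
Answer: 53534676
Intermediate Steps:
A = -2769 (A = 40*(-67) - 89 = -2680 - 89 = -2769)
E = 53565158 (E = -2 - (-10649 + (-3981 - 110))*(1674 + 1960) = -2 - (-10649 - 4091)*3634 = -2 - (-14740)*3634 = -2 - 1*(-53565160) = -2 + 53565160 = 53565158)
(A + E) - 27713 = (-2769 + 53565158) - 27713 = 53562389 - 27713 = 53534676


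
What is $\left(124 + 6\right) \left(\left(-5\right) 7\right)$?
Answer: $-4550$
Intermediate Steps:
$\left(124 + 6\right) \left(\left(-5\right) 7\right) = 130 \left(-35\right) = -4550$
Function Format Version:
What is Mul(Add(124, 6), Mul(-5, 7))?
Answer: -4550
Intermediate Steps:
Mul(Add(124, 6), Mul(-5, 7)) = Mul(130, -35) = -4550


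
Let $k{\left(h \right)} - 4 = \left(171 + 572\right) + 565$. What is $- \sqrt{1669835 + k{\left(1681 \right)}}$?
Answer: $- 3 \sqrt{185683} \approx -1292.7$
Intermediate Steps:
$k{\left(h \right)} = 1312$ ($k{\left(h \right)} = 4 + \left(\left(171 + 572\right) + 565\right) = 4 + \left(743 + 565\right) = 4 + 1308 = 1312$)
$- \sqrt{1669835 + k{\left(1681 \right)}} = - \sqrt{1669835 + 1312} = - \sqrt{1671147} = - 3 \sqrt{185683}$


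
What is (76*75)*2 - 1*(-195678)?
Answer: 207078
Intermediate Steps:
(76*75)*2 - 1*(-195678) = 5700*2 + 195678 = 11400 + 195678 = 207078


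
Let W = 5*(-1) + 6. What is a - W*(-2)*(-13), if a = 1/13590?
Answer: -353339/13590 ≈ -26.000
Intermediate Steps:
W = 1 (W = -5 + 6 = 1)
a = 1/13590 ≈ 7.3584e-5
a - W*(-2)*(-13) = 1/13590 - 1*(-2)*(-13) = 1/13590 - (-2)*(-13) = 1/13590 - 1*26 = 1/13590 - 26 = -353339/13590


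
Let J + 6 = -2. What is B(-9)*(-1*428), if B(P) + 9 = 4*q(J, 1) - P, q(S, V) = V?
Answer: -1712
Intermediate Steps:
J = -8 (J = -6 - 2 = -8)
B(P) = -5 - P (B(P) = -9 + (4*1 - P) = -9 + (4 - P) = -5 - P)
B(-9)*(-1*428) = (-5 - 1*(-9))*(-1*428) = (-5 + 9)*(-428) = 4*(-428) = -1712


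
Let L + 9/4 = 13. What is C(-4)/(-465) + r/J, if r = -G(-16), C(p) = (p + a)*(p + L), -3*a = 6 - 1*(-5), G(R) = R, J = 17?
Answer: 11093/10540 ≈ 1.0525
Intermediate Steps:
L = 43/4 (L = -9/4 + 13 = 43/4 ≈ 10.750)
a = -11/3 (a = -(6 - 1*(-5))/3 = -(6 + 5)/3 = -⅓*11 = -11/3 ≈ -3.6667)
C(p) = (-11/3 + p)*(43/4 + p) (C(p) = (p - 11/3)*(p + 43/4) = (-11/3 + p)*(43/4 + p))
r = 16 (r = -1*(-16) = 16)
C(-4)/(-465) + r/J = (-473/12 + (-4)² + (85/12)*(-4))/(-465) + 16/17 = (-473/12 + 16 - 85/3)*(-1/465) + 16*(1/17) = -207/4*(-1/465) + 16/17 = 69/620 + 16/17 = 11093/10540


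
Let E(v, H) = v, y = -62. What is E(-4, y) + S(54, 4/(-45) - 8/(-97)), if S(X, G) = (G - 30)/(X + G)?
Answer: -536853/117841 ≈ -4.5557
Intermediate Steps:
S(X, G) = (-30 + G)/(G + X)
E(-4, y) + S(54, 4/(-45) - 8/(-97)) = -4 + (-30 + (4/(-45) - 8/(-97)))/((4/(-45) - 8/(-97)) + 54) = -4 + (-30 + (4*(-1/45) - 8*(-1/97)))/((4*(-1/45) - 8*(-1/97)) + 54) = -4 + (-30 + (-4/45 + 8/97))/((-4/45 + 8/97) + 54) = -4 + (-30 - 28/4365)/(-28/4365 + 54) = -4 - 130978/4365/(235682/4365) = -4 + (4365/235682)*(-130978/4365) = -4 - 65489/117841 = -536853/117841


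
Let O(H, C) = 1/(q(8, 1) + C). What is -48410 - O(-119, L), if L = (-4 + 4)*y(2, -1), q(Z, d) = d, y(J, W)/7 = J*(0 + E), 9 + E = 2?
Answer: -48411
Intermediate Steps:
E = -7 (E = -9 + 2 = -7)
y(J, W) = -49*J (y(J, W) = 7*(J*(0 - 7)) = 7*(J*(-7)) = 7*(-7*J) = -49*J)
L = 0 (L = (-4 + 4)*(-49*2) = 0*(-98) = 0)
O(H, C) = 1/(1 + C)
-48410 - O(-119, L) = -48410 - 1/(1 + 0) = -48410 - 1/1 = -48410 - 1*1 = -48410 - 1 = -48411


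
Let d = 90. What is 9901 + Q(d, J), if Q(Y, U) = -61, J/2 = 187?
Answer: 9840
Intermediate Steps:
J = 374 (J = 2*187 = 374)
9901 + Q(d, J) = 9901 - 61 = 9840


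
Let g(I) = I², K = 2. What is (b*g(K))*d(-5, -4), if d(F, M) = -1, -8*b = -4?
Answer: -2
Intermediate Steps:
b = ½ (b = -⅛*(-4) = ½ ≈ 0.50000)
(b*g(K))*d(-5, -4) = ((½)*2²)*(-1) = ((½)*4)*(-1) = 2*(-1) = -2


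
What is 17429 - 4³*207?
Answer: 4181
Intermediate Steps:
17429 - 4³*207 = 17429 - 64*207 = 17429 - 1*13248 = 17429 - 13248 = 4181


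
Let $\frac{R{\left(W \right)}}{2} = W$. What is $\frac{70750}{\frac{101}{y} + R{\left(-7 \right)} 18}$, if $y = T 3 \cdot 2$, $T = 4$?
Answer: $- \frac{1698000}{5947} \approx -285.52$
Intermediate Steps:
$R{\left(W \right)} = 2 W$
$y = 24$ ($y = 4 \cdot 3 \cdot 2 = 12 \cdot 2 = 24$)
$\frac{70750}{\frac{101}{y} + R{\left(-7 \right)} 18} = \frac{70750}{\frac{101}{24} + 2 \left(-7\right) 18} = \frac{70750}{101 \cdot \frac{1}{24} - 252} = \frac{70750}{\frac{101}{24} - 252} = \frac{70750}{- \frac{5947}{24}} = 70750 \left(- \frac{24}{5947}\right) = - \frac{1698000}{5947}$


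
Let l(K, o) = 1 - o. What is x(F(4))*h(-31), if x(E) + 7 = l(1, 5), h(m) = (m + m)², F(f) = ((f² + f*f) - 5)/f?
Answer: -42284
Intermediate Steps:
F(f) = (-5 + 2*f²)/f (F(f) = ((f² + f²) - 5)/f = (2*f² - 5)/f = (-5 + 2*f²)/f)
h(m) = 4*m² (h(m) = (2*m)² = 4*m²)
x(E) = -11 (x(E) = -7 + (1 - 1*5) = -7 + (1 - 5) = -7 - 4 = -11)
x(F(4))*h(-31) = -44*(-31)² = -44*961 = -11*3844 = -42284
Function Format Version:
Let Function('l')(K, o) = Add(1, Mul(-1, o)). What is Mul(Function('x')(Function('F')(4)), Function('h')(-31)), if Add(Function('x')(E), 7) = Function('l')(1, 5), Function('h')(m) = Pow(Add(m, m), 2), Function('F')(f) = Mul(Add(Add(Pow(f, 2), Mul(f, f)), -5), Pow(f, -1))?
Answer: -42284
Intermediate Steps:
Function('F')(f) = Mul(Pow(f, -1), Add(-5, Mul(2, Pow(f, 2)))) (Function('F')(f) = Mul(Add(Add(Pow(f, 2), Pow(f, 2)), -5), Pow(f, -1)) = Mul(Add(Mul(2, Pow(f, 2)), -5), Pow(f, -1)) = Mul(Add(-5, Mul(2, Pow(f, 2))), Pow(f, -1)) = Mul(Pow(f, -1), Add(-5, Mul(2, Pow(f, 2)))))
Function('h')(m) = Mul(4, Pow(m, 2)) (Function('h')(m) = Pow(Mul(2, m), 2) = Mul(4, Pow(m, 2)))
Function('x')(E) = -11 (Function('x')(E) = Add(-7, Add(1, Mul(-1, 5))) = Add(-7, Add(1, -5)) = Add(-7, -4) = -11)
Mul(Function('x')(Function('F')(4)), Function('h')(-31)) = Mul(-11, Mul(4, Pow(-31, 2))) = Mul(-11, Mul(4, 961)) = Mul(-11, 3844) = -42284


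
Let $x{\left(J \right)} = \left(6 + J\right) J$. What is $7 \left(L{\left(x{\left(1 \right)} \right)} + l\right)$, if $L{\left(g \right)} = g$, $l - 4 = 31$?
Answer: $294$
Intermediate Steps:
$x{\left(J \right)} = J \left(6 + J\right)$
$l = 35$ ($l = 4 + 31 = 35$)
$7 \left(L{\left(x{\left(1 \right)} \right)} + l\right) = 7 \left(1 \left(6 + 1\right) + 35\right) = 7 \left(1 \cdot 7 + 35\right) = 7 \left(7 + 35\right) = 7 \cdot 42 = 294$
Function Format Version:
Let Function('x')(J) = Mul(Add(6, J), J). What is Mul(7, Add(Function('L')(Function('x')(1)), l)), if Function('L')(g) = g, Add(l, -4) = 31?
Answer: 294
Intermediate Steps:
Function('x')(J) = Mul(J, Add(6, J))
l = 35 (l = Add(4, 31) = 35)
Mul(7, Add(Function('L')(Function('x')(1)), l)) = Mul(7, Add(Mul(1, Add(6, 1)), 35)) = Mul(7, Add(Mul(1, 7), 35)) = Mul(7, Add(7, 35)) = Mul(7, 42) = 294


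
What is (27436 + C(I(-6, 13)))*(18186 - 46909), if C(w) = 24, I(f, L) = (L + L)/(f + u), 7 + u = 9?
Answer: -788733580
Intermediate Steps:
u = 2 (u = -7 + 9 = 2)
I(f, L) = 2*L/(2 + f) (I(f, L) = (L + L)/(f + 2) = (2*L)/(2 + f) = 2*L/(2 + f))
(27436 + C(I(-6, 13)))*(18186 - 46909) = (27436 + 24)*(18186 - 46909) = 27460*(-28723) = -788733580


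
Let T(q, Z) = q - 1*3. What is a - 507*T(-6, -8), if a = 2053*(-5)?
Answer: -5702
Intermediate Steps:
T(q, Z) = -3 + q (T(q, Z) = q - 3 = -3 + q)
a = -10265
a - 507*T(-6, -8) = -10265 - 507*(-3 - 6) = -10265 - 507*(-9) = -10265 + 4563 = -5702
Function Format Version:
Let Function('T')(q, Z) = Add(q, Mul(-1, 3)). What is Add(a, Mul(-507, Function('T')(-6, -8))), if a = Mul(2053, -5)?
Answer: -5702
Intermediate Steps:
Function('T')(q, Z) = Add(-3, q) (Function('T')(q, Z) = Add(q, -3) = Add(-3, q))
a = -10265
Add(a, Mul(-507, Function('T')(-6, -8))) = Add(-10265, Mul(-507, Add(-3, -6))) = Add(-10265, Mul(-507, -9)) = Add(-10265, 4563) = -5702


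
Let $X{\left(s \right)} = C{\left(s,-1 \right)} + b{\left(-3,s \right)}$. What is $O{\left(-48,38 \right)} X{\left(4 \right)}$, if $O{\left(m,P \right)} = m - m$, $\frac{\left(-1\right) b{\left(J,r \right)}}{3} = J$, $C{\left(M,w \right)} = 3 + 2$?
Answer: $0$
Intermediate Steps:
$C{\left(M,w \right)} = 5$
$b{\left(J,r \right)} = - 3 J$
$O{\left(m,P \right)} = 0$
$X{\left(s \right)} = 14$ ($X{\left(s \right)} = 5 - -9 = 5 + 9 = 14$)
$O{\left(-48,38 \right)} X{\left(4 \right)} = 0 \cdot 14 = 0$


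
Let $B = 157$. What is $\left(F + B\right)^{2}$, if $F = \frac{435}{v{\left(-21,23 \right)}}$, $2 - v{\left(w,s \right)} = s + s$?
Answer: $\frac{41899729}{1936} \approx 21642.0$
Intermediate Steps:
$v{\left(w,s \right)} = 2 - 2 s$ ($v{\left(w,s \right)} = 2 - \left(s + s\right) = 2 - 2 s$)
$F = - \frac{435}{44}$ ($F = \frac{435}{2 - 46} = \frac{435}{-44} = 435 \left(- \frac{1}{44}\right) = - \frac{435}{44} \approx -9.8864$)
$\left(F + B\right)^{2} = \left(- \frac{435}{44} + 157\right)^{2} = \left(\frac{6473}{44}\right)^{2} = \frac{41899729}{1936}$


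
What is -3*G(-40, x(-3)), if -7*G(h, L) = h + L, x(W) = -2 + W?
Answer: -135/7 ≈ -19.286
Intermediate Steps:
G(h, L) = -L/7 - h/7 (G(h, L) = -(h + L)/7 = -(L + h)/7 = -L/7 - h/7)
-3*G(-40, x(-3)) = -3*(-(-2 - 3)/7 - 1/7*(-40)) = -3*(-1/7*(-5) + 40/7) = -3*(5/7 + 40/7) = -3*45/7 = -135/7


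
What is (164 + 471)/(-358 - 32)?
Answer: -127/78 ≈ -1.6282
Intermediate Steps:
(164 + 471)/(-358 - 32) = 635/(-390) = 635*(-1/390) = -127/78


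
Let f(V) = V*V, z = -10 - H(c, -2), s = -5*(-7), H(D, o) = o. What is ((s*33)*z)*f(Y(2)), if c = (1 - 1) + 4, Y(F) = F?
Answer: -36960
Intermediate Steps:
c = 4 (c = 0 + 4 = 4)
s = 35
z = -8 (z = -10 - 1*(-2) = -10 + 2 = -8)
f(V) = V²
((s*33)*z)*f(Y(2)) = ((35*33)*(-8))*2² = (1155*(-8))*4 = -9240*4 = -36960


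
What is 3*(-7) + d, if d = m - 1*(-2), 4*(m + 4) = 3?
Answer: -89/4 ≈ -22.250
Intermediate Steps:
m = -13/4 (m = -4 + (¼)*3 = -4 + ¾ = -13/4 ≈ -3.2500)
d = -5/4 (d = -13/4 - 1*(-2) = -13/4 + 2 = -5/4 ≈ -1.2500)
3*(-7) + d = 3*(-7) - 5/4 = -21 - 5/4 = -89/4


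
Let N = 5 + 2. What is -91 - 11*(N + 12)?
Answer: -300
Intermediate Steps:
N = 7
-91 - 11*(N + 12) = -91 - 11*(7 + 12) = -91 - 11*19 = -91 - 209 = -300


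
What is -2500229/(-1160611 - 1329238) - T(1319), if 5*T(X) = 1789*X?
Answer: -5875261775514/12449245 ≈ -4.7194e+5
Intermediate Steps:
T(X) = 1789*X/5 (T(X) = (1789*X)/5 = 1789*X/5)
-2500229/(-1160611 - 1329238) - T(1319) = -2500229/(-1160611 - 1329238) - 1789*1319/5 = -2500229/(-2489849) - 1*2359691/5 = -2500229*(-1/2489849) - 2359691/5 = 2500229/2489849 - 2359691/5 = -5875261775514/12449245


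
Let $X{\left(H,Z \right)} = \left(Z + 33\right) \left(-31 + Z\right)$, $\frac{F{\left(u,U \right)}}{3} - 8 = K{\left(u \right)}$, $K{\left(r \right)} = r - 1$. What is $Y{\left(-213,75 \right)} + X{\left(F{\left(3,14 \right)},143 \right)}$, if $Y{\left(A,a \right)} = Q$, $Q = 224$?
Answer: $19936$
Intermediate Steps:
$K{\left(r \right)} = -1 + r$ ($K{\left(r \right)} = r - 1 = -1 + r$)
$F{\left(u,U \right)} = 21 + 3 u$ ($F{\left(u,U \right)} = 24 + 3 \left(-1 + u\right) = 24 + \left(-3 + 3 u\right) = 21 + 3 u$)
$X{\left(H,Z \right)} = \left(-31 + Z\right) \left(33 + Z\right)$ ($X{\left(H,Z \right)} = \left(33 + Z\right) \left(-31 + Z\right) = \left(-31 + Z\right) \left(33 + Z\right)$)
$Y{\left(A,a \right)} = 224$
$Y{\left(-213,75 \right)} + X{\left(F{\left(3,14 \right)},143 \right)} = 224 + \left(-1023 + 143^{2} + 2 \cdot 143\right) = 224 + \left(-1023 + 20449 + 286\right) = 224 + 19712 = 19936$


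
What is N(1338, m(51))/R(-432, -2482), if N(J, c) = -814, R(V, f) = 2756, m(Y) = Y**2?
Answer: -407/1378 ≈ -0.29536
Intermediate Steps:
N(1338, m(51))/R(-432, -2482) = -814/2756 = -814*1/2756 = -407/1378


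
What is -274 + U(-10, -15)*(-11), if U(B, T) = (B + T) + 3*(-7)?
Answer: 232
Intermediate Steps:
U(B, T) = -21 + B + T (U(B, T) = (B + T) - 21 = -21 + B + T)
-274 + U(-10, -15)*(-11) = -274 + (-21 - 10 - 15)*(-11) = -274 - 46*(-11) = -274 + 506 = 232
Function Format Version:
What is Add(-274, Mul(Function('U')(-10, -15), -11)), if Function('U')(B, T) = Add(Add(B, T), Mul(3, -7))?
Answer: 232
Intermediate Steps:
Function('U')(B, T) = Add(-21, B, T) (Function('U')(B, T) = Add(Add(B, T), -21) = Add(-21, B, T))
Add(-274, Mul(Function('U')(-10, -15), -11)) = Add(-274, Mul(Add(-21, -10, -15), -11)) = Add(-274, Mul(-46, -11)) = Add(-274, 506) = 232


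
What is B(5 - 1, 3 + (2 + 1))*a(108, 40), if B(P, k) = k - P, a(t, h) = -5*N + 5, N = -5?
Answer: 60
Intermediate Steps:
a(t, h) = 30 (a(t, h) = -5*(-5) + 5 = 25 + 5 = 30)
B(5 - 1, 3 + (2 + 1))*a(108, 40) = ((3 + (2 + 1)) - (5 - 1))*30 = ((3 + 3) - 1*4)*30 = (6 - 4)*30 = 2*30 = 60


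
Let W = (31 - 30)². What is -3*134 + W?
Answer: -401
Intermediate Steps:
W = 1 (W = 1² = 1)
-3*134 + W = -3*134 + 1 = -402 + 1 = -401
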